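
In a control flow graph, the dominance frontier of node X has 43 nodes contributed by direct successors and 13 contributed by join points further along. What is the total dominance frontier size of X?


DF(X) = direct successor contributions + join point contributions
= 43 + 13 = 56

56


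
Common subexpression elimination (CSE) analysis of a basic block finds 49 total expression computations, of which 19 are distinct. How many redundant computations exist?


CSE count = total expressions - unique expressions
= 49 - 19 = 30

30


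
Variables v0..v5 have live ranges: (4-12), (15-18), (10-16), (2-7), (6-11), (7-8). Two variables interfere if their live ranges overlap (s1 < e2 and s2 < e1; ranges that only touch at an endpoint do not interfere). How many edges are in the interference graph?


Check all pairs for overlapping intervals.
Two intervals (s1,e1) and (s2,e2) overlap if s1 < e2 and s2 < e1.
v0 (4-12) vs v1..v5: overlaps v2, v3, v4, v5 -> 4
v1 (15-18) vs v2..v5: overlaps v2 -> 1
v2 (10-16) vs v3..v5: overlaps v4 -> 1
v3 (2-7) vs v4..v5: overlaps v4 -> 1
v4 (6-11) vs v5: overlaps v5 -> 1
Total overlapping pairs = 4 + 1 + 1 + 1 + 1 = 8

8


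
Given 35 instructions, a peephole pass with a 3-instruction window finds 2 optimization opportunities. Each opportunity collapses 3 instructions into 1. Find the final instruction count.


Each match removes 2 instructions.
Total removed = 2 * 2 = 4
Remaining = 35 - 4 = 31

31


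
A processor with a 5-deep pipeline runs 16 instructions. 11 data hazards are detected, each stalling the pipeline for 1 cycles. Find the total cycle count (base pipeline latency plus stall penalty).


Base cycles = 5 + 16 - 1 = 20
Total stalls = 11 * 1 = 11
Total = 20 + 11 = 31

31


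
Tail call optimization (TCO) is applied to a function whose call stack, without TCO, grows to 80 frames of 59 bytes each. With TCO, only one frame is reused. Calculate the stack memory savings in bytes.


Without TCO: 80 * 59 = 4720 bytes
With TCO: reuse 1 frame = 59 bytes
Savings = 4720 - 59 = 4661

4661


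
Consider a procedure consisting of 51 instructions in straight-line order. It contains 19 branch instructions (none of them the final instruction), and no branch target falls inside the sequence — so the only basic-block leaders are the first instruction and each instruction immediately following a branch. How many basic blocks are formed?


With no in-sequence branch targets, the leaders are the first instruction plus the instruction after each branch.
Number of basic blocks = branches + 1
= 19 + 1 = 20

20


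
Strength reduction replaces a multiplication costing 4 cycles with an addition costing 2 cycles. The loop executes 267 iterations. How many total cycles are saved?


Per-iteration saving = 4 - 2 = 2
Total saved = 267 * 2 = 534

534


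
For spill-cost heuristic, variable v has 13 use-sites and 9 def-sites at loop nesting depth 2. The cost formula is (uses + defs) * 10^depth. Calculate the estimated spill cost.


uses + defs = 13 + 9 = 22
10^2 = 100
Spill cost = 22 * 100 = 2200

2200


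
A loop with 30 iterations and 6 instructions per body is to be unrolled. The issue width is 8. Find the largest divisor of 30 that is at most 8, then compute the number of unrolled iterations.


Largest divisor of 30 <= 8 is 6
New iterations = 30 / 6 = 5

5


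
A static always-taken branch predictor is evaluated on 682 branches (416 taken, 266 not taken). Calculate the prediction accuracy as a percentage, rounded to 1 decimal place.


Predictor: always-taken
Correct predictions = 416
Accuracy = 416 / 682 * 100 = 61.0%

61.0


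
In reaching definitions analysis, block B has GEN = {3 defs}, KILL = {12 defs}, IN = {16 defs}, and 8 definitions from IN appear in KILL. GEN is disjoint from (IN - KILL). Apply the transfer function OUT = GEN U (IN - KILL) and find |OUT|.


IN - KILL: 16 - 8 = 8 surviving definitions
OUT = GEN + surviving = 3 + 8 = 11

11


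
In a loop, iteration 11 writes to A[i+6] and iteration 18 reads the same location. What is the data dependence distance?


Distance = read iteration - write iteration
= 18 - 11 = 7

7


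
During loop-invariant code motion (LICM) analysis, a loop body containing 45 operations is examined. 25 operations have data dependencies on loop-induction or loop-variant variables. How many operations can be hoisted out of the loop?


Invariant candidates = total - loop-dependent
= 45 - 25 = 20

20


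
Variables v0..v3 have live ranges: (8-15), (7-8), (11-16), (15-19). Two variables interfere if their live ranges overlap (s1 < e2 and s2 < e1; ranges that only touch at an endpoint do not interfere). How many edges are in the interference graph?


Check all pairs for overlapping intervals.
Two intervals (s1,e1) and (s2,e2) overlap if s1 < e2 and s2 < e1.
v0 (8-15) vs v1..v3: overlaps v2 -> 1
v1 (7-8) vs v2..v3: overlaps none -> 0
v2 (11-16) vs v3: overlaps v3 -> 1
Total overlapping pairs = 1 + 0 + 1 = 2

2


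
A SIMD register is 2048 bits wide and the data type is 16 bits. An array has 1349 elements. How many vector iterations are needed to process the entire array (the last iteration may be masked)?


Width = 2048 / 16 = 128 elements per vector op
Iterations = ceil(1349 / 128) = 11

11


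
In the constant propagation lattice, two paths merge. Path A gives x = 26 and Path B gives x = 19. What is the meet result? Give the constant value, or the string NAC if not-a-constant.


Meet operation: if both paths give the same constant, result is that constant; if they differ, result is NAC (not-a-constant).
Path A: 26, Path B: 19 -> differ
Result: not-a-constant -> NAC

NAC


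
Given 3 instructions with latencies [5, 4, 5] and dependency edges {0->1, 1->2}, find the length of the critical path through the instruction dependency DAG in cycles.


Compute longest path through dependency graph: dist(Ik) = max over predecessors of dist + latency(Ik).
dist(I0) = latency 5 = 5
dist(I1) = dist(I0) + 4 = 5 + 4 = 9
dist(I2) = dist(I1) + 5 = 9 + 5 = 14
Critical path = max dist = 14

14


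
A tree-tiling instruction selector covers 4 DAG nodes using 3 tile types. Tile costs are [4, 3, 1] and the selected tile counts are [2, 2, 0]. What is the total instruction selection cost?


Total cost = sum(count_i * cost_i)
= 2*4 + 2*3 + 0*1
= 14

14


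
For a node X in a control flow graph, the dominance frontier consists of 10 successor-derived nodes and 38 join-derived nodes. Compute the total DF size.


DF(X) = direct successor contributions + join point contributions
= 10 + 38 = 48

48


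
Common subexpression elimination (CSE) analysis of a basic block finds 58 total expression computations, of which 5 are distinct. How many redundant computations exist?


CSE count = total expressions - unique expressions
= 58 - 5 = 53

53


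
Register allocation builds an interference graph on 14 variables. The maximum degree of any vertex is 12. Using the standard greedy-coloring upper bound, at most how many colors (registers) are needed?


Greedy coloring never needs more than (max_degree + 1) colors: when coloring a vertex, at most max_degree neighbors are already colored.
Upper bound = 12 + 1 = 13

13


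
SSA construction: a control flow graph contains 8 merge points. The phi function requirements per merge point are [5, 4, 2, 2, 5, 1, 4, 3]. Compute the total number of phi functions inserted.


Total phi functions = sum of phi functions at each join node
= 5 + 4 + 2 + 2 + 5 + 1 + 4 + 3 = 26

26


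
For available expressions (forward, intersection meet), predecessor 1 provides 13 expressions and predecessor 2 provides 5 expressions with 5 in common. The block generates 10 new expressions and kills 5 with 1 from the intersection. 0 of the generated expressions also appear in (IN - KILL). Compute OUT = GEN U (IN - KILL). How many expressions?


IN = intersection of predecessors = 5
IN - KILL = 5 - 1 = 4
|OUT| = |GEN| + |IN - KILL| - |GEN ∩ (IN - KILL)| = 10 + 4 - 0 = 14

14


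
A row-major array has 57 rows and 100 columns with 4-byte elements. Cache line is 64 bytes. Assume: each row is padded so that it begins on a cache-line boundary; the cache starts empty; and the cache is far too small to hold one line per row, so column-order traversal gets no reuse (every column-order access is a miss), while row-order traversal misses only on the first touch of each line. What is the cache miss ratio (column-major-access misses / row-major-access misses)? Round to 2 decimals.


Each row occupies 100 * 4 = 400 bytes and starts on a line boundary, so it spans ceil(400 / 64) = 7 cache lines.
Row-major traversal misses (one per line touched): 57 * ceil(100 * 4 / 64) = 399
Column-major traversal misses (no reuse, every access misses): 57 * 100 = 5700
Ratio = 5700 / 399 = 14.29

14.29


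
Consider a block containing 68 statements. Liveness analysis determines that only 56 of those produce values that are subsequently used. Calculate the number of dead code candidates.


Dead code = total statements - live definitions
= 68 - 56 = 12

12


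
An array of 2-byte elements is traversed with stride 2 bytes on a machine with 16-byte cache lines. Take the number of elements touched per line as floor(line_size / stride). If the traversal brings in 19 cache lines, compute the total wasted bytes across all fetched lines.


Elements per line = floor(16 / 2) = 8
Bytes used per line = 8 * 2 = 16
Wasted per line = 16 - 16 = 0
Total wasted = 0 * 19 = 0

0


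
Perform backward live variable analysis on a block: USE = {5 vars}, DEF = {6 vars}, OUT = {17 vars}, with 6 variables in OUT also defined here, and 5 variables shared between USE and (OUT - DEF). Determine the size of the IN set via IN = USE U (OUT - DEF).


OUT - DEF: 17 - 6 = 11
|IN| = |USE| + |OUT - DEF| - |USE ∩ (OUT - DEF)| = 5 + 11 - 5 = 11

11


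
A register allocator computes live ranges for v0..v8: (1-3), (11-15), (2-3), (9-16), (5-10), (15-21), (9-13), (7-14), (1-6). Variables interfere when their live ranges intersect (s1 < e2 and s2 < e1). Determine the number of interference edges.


Check all pairs for overlapping intervals.
Two intervals (s1,e1) and (s2,e2) overlap if s1 < e2 and s2 < e1.
v0 (1-3) vs v1..v8: overlaps v2, v8 -> 2
v1 (11-15) vs v2..v8: overlaps v3, v6, v7 -> 3
v2 (2-3) vs v3..v8: overlaps v8 -> 1
v3 (9-16) vs v4..v8: overlaps v4, v5, v6, v7 -> 4
v4 (5-10) vs v5..v8: overlaps v6, v7, v8 -> 3
v5 (15-21) vs v6..v8: overlaps none -> 0
v6 (9-13) vs v7..v8: overlaps v7 -> 1
v7 (7-14) vs v8: overlaps none -> 0
Total overlapping pairs = 2 + 3 + 1 + 4 + 3 + 0 + 1 + 0 = 14

14


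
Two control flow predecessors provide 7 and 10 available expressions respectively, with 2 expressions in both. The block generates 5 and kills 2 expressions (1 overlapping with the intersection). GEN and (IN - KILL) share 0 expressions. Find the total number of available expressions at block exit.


IN = intersection of predecessors = 2
IN - KILL = 2 - 1 = 1
|OUT| = |GEN| + |IN - KILL| - |GEN ∩ (IN - KILL)| = 5 + 1 - 0 = 6

6


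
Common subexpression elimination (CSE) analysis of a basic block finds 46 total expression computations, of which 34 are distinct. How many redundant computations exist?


CSE count = total expressions - unique expressions
= 46 - 34 = 12

12


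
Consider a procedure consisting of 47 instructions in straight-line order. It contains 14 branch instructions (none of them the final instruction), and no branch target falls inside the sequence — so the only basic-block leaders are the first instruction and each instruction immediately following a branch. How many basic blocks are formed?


With no in-sequence branch targets, the leaders are the first instruction plus the instruction after each branch.
Number of basic blocks = branches + 1
= 14 + 1 = 15

15


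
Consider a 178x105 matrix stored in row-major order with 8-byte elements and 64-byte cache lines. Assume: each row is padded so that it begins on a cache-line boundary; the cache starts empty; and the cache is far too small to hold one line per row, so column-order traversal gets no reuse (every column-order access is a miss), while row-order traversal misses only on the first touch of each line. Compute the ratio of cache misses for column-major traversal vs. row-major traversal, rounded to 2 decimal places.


Each row occupies 105 * 8 = 840 bytes and starts on a line boundary, so it spans ceil(840 / 64) = 14 cache lines.
Row-major traversal misses (one per line touched): 178 * ceil(105 * 8 / 64) = 2492
Column-major traversal misses (no reuse, every access misses): 178 * 105 = 18690
Ratio = 18690 / 2492 = 7.5

7.5


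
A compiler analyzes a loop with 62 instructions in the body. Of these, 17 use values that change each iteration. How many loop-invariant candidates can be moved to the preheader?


Invariant candidates = total - loop-dependent
= 62 - 17 = 45

45


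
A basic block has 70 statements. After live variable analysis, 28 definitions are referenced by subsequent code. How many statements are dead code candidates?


Dead code = total statements - live definitions
= 70 - 28 = 42

42


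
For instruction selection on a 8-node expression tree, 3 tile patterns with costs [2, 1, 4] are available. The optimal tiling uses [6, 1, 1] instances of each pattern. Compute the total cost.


Total cost = sum(count_i * cost_i)
= 6*2 + 1*1 + 1*4
= 17

17


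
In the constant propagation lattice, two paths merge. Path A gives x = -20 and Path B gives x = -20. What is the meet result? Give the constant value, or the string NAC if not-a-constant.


Meet operation: if both paths give the same constant, result is that constant; if they differ, result is NAC (not-a-constant).
Path A: -20, Path B: -20 -> equal
Result: constant -> -20

-20


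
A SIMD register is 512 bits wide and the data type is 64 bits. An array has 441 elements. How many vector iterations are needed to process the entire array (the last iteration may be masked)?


Width = 512 / 64 = 8 elements per vector op
Iterations = ceil(441 / 8) = 56

56


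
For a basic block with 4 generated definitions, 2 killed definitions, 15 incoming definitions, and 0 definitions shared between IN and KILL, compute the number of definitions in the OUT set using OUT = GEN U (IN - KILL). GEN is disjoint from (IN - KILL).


IN - KILL: 15 - 0 = 15 surviving definitions
OUT = GEN + surviving = 4 + 15 = 19

19


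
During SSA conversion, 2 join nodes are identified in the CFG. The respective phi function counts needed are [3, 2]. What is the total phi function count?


Total phi functions = sum of phi functions at each join node
= 3 + 2 = 5

5


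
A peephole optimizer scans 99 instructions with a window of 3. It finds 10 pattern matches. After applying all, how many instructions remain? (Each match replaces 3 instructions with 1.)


Each match removes 2 instructions.
Total removed = 10 * 2 = 20
Remaining = 99 - 20 = 79

79


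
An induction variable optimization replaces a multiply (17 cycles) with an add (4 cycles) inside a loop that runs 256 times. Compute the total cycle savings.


Per-iteration saving = 17 - 4 = 13
Total saved = 256 * 13 = 3328

3328


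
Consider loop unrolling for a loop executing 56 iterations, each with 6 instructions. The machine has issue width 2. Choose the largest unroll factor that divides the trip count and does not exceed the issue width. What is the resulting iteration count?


Largest divisor of 56 <= 2 is 2
New iterations = 56 / 2 = 28

28


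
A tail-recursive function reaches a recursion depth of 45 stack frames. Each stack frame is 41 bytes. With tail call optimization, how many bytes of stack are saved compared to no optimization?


Without TCO: 45 * 41 = 1845 bytes
With TCO: reuse 1 frame = 41 bytes
Savings = 1845 - 41 = 1804

1804


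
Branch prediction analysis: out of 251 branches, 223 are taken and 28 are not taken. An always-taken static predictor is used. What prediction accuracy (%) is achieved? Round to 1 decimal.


Predictor: always-taken
Correct predictions = 223
Accuracy = 223 / 251 * 100 = 88.8%

88.8


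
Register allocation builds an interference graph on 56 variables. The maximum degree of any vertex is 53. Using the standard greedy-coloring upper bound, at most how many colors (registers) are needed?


Greedy coloring never needs more than (max_degree + 1) colors: when coloring a vertex, at most max_degree neighbors are already colored.
Upper bound = 53 + 1 = 54

54


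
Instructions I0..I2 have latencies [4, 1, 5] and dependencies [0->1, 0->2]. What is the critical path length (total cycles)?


Compute longest path through dependency graph: dist(Ik) = max over predecessors of dist + latency(Ik).
dist(I0) = latency 4 = 4
dist(I1) = dist(I0) + 1 = 4 + 1 = 5
dist(I2) = dist(I0) + 5 = 4 + 5 = 9
Critical path = max dist = 9

9


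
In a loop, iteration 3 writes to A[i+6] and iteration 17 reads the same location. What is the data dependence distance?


Distance = read iteration - write iteration
= 17 - 3 = 14

14


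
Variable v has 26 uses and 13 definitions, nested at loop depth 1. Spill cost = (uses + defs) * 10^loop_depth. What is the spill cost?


uses + defs = 26 + 13 = 39
10^1 = 10
Spill cost = 39 * 10 = 390

390


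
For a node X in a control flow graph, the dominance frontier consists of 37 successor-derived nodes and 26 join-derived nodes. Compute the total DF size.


DF(X) = direct successor contributions + join point contributions
= 37 + 26 = 63

63


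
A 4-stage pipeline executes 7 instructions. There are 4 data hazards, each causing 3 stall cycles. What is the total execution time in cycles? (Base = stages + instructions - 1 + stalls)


Base cycles = 4 + 7 - 1 = 10
Total stalls = 4 * 3 = 12
Total = 10 + 12 = 22

22


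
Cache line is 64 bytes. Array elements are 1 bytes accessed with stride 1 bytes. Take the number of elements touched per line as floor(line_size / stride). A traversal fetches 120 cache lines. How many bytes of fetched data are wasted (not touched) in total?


Elements per line = floor(64 / 1) = 64
Bytes used per line = 64 * 1 = 64
Wasted per line = 64 - 64 = 0
Total wasted = 0 * 120 = 0

0


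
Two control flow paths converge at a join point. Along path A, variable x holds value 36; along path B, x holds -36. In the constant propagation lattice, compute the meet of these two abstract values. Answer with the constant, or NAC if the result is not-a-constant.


Meet operation: if both paths give the same constant, result is that constant; if they differ, result is NAC (not-a-constant).
Path A: 36, Path B: -36 -> differ
Result: not-a-constant -> NAC

NAC


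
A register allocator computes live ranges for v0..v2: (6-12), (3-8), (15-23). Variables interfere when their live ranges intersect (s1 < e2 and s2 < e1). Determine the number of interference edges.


Check all pairs for overlapping intervals.
Two intervals (s1,e1) and (s2,e2) overlap if s1 < e2 and s2 < e1.
v0 (6-12) vs v1..v2: overlaps v1 -> 1
v1 (3-8) vs v2: overlaps none -> 0
Total overlapping pairs = 1 + 0 = 1

1


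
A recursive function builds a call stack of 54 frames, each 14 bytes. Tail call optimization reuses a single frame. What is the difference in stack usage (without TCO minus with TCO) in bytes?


Without TCO: 54 * 14 = 756 bytes
With TCO: reuse 1 frame = 14 bytes
Savings = 756 - 14 = 742

742


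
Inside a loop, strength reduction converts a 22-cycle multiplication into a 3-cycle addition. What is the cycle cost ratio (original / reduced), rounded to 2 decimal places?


Ratio = mult_cost / add_cost = 22 / 3 = 7.33

7.33


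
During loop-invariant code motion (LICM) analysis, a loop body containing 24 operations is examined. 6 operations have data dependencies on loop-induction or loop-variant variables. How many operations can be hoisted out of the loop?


Invariant candidates = total - loop-dependent
= 24 - 6 = 18

18


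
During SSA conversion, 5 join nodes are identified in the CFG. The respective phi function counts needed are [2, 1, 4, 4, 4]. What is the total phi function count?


Total phi functions = sum of phi functions at each join node
= 2 + 1 + 4 + 4 + 4 = 15

15


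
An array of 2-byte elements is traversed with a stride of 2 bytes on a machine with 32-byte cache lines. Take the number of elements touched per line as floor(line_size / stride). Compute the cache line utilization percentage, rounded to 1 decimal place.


Elements per cache line = floor(32 / 2) = 16
Bytes used = 16 * 2 = 32
Utilization = 32 / 32 * 100 = 100.0%

100.0


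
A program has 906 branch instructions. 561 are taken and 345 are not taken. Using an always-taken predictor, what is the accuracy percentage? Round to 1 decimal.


Predictor: always-taken
Correct predictions = 561
Accuracy = 561 / 906 * 100 = 61.9%

61.9


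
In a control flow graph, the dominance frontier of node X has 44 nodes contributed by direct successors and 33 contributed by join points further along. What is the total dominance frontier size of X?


DF(X) = direct successor contributions + join point contributions
= 44 + 33 = 77

77


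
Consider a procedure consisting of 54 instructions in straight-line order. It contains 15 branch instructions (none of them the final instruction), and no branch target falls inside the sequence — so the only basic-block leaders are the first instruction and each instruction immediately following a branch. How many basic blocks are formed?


With no in-sequence branch targets, the leaders are the first instruction plus the instruction after each branch.
Number of basic blocks = branches + 1
= 15 + 1 = 16

16


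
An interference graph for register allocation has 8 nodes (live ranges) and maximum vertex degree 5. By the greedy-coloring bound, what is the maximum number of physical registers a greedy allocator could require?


Greedy coloring never needs more than (max_degree + 1) colors: when coloring a vertex, at most max_degree neighbors are already colored.
Upper bound = 5 + 1 = 6

6


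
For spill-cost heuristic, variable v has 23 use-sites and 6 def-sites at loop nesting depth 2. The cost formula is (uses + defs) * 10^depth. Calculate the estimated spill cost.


uses + defs = 23 + 6 = 29
10^2 = 100
Spill cost = 29 * 100 = 2900

2900


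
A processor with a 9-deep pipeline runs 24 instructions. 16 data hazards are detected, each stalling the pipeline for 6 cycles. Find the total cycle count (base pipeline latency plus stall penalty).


Base cycles = 9 + 24 - 1 = 32
Total stalls = 16 * 6 = 96
Total = 32 + 96 = 128

128


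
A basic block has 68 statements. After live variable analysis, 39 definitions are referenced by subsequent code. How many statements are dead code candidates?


Dead code = total statements - live definitions
= 68 - 39 = 29

29


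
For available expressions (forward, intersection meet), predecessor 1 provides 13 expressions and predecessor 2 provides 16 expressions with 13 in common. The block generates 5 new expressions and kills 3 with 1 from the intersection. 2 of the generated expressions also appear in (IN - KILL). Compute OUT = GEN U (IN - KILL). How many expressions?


IN = intersection of predecessors = 13
IN - KILL = 13 - 1 = 12
|OUT| = |GEN| + |IN - KILL| - |GEN ∩ (IN - KILL)| = 5 + 12 - 2 = 15

15


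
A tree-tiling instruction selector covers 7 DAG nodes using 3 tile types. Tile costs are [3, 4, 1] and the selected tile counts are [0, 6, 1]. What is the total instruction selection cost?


Total cost = sum(count_i * cost_i)
= 0*3 + 6*4 + 1*1
= 25

25


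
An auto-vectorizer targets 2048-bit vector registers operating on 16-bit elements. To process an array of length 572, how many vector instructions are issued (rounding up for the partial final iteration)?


Width = 2048 / 16 = 128 elements per vector op
Iterations = ceil(572 / 128) = 5

5


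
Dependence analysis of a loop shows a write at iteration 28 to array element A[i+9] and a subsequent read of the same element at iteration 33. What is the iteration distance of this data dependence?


Distance = read iteration - write iteration
= 33 - 28 = 5

5


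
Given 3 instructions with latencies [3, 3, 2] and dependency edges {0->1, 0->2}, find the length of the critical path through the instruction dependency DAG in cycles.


Compute longest path through dependency graph: dist(Ik) = max over predecessors of dist + latency(Ik).
dist(I0) = latency 3 = 3
dist(I1) = dist(I0) + 3 = 3 + 3 = 6
dist(I2) = dist(I0) + 2 = 3 + 2 = 5
Critical path = max dist = 6

6


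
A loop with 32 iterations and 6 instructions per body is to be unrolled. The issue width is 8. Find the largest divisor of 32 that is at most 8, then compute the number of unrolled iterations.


Largest divisor of 32 <= 8 is 8
New iterations = 32 / 8 = 4

4


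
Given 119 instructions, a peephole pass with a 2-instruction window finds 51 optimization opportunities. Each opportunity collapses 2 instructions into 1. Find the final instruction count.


Each match removes 1 instructions.
Total removed = 51 * 1 = 51
Remaining = 119 - 51 = 68

68


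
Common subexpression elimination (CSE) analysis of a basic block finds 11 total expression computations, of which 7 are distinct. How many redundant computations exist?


CSE count = total expressions - unique expressions
= 11 - 7 = 4

4


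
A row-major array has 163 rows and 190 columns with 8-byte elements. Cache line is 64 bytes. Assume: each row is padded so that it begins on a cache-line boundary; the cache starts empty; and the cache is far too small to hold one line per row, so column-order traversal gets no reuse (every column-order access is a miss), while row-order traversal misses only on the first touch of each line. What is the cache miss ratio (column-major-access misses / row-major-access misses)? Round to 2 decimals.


Each row occupies 190 * 8 = 1520 bytes and starts on a line boundary, so it spans ceil(1520 / 64) = 24 cache lines.
Row-major traversal misses (one per line touched): 163 * ceil(190 * 8 / 64) = 3912
Column-major traversal misses (no reuse, every access misses): 163 * 190 = 30970
Ratio = 30970 / 3912 = 7.92

7.92


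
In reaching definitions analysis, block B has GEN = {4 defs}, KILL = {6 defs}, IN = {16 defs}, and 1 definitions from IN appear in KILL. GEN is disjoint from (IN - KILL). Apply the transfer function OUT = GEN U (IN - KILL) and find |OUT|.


IN - KILL: 16 - 1 = 15 surviving definitions
OUT = GEN + surviving = 4 + 15 = 19

19


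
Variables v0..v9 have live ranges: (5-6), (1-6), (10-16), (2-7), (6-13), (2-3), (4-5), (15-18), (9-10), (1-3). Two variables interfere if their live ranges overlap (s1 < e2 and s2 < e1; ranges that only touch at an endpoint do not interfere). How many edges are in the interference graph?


Check all pairs for overlapping intervals.
Two intervals (s1,e1) and (s2,e2) overlap if s1 < e2 and s2 < e1.
v0 (5-6) vs v1..v9: overlaps v1, v3 -> 2
v1 (1-6) vs v2..v9: overlaps v3, v5, v6, v9 -> 4
v2 (10-16) vs v3..v9: overlaps v4, v7 -> 2
v3 (2-7) vs v4..v9: overlaps v4, v5, v6, v9 -> 4
v4 (6-13) vs v5..v9: overlaps v8 -> 1
v5 (2-3) vs v6..v9: overlaps v9 -> 1
v6 (4-5) vs v7..v9: overlaps none -> 0
v7 (15-18) vs v8..v9: overlaps none -> 0
v8 (9-10) vs v9: overlaps none -> 0
Total overlapping pairs = 2 + 4 + 2 + 4 + 1 + 1 + 0 + 0 + 0 = 14

14


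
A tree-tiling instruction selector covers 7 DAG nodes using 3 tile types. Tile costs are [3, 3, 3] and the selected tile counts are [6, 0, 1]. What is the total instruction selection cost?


Total cost = sum(count_i * cost_i)
= 6*3 + 0*3 + 1*3
= 21

21


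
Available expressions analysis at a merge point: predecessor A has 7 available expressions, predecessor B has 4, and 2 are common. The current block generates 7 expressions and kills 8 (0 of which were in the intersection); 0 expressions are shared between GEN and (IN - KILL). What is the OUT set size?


IN = intersection of predecessors = 2
IN - KILL = 2 - 0 = 2
|OUT| = |GEN| + |IN - KILL| - |GEN ∩ (IN - KILL)| = 7 + 2 - 0 = 9

9


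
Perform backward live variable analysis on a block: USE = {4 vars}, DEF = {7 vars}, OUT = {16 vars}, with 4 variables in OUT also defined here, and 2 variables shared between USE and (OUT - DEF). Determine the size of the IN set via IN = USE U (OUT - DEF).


OUT - DEF: 16 - 4 = 12
|IN| = |USE| + |OUT - DEF| - |USE ∩ (OUT - DEF)| = 4 + 12 - 2 = 14

14


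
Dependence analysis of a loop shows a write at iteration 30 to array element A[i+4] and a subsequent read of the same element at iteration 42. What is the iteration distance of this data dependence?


Distance = read iteration - write iteration
= 42 - 30 = 12

12


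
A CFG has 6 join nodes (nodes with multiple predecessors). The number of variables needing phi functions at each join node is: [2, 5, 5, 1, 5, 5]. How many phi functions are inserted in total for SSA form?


Total phi functions = sum of phi functions at each join node
= 2 + 5 + 5 + 1 + 5 + 5 = 23

23


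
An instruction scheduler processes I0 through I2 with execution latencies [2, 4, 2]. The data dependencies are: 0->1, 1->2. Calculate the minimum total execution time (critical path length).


Compute longest path through dependency graph: dist(Ik) = max over predecessors of dist + latency(Ik).
dist(I0) = latency 2 = 2
dist(I1) = dist(I0) + 4 = 2 + 4 = 6
dist(I2) = dist(I1) + 2 = 6 + 2 = 8
Critical path = max dist = 8

8


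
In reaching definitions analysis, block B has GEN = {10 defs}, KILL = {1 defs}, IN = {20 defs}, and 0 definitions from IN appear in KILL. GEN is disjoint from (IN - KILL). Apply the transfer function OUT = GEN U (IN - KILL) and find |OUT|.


IN - KILL: 20 - 0 = 20 surviving definitions
OUT = GEN + surviving = 10 + 20 = 30

30


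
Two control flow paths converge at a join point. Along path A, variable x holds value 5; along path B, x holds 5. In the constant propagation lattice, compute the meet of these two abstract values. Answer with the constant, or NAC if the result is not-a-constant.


Meet operation: if both paths give the same constant, result is that constant; if they differ, result is NAC (not-a-constant).
Path A: 5, Path B: 5 -> equal
Result: constant -> 5

5


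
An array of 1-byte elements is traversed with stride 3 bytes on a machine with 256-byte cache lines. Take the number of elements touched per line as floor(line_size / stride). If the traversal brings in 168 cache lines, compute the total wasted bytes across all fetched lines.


Elements per line = floor(256 / 3) = 85
Bytes used per line = 85 * 1 = 85
Wasted per line = 256 - 85 = 171
Total wasted = 171 * 168 = 28728

28728


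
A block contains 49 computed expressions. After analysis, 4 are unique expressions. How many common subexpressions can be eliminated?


CSE count = total expressions - unique expressions
= 49 - 4 = 45

45


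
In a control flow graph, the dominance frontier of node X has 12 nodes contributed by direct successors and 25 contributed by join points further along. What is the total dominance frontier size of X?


DF(X) = direct successor contributions + join point contributions
= 12 + 25 = 37

37


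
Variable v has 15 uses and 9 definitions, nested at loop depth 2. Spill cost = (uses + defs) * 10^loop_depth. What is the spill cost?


uses + defs = 15 + 9 = 24
10^2 = 100
Spill cost = 24 * 100 = 2400

2400


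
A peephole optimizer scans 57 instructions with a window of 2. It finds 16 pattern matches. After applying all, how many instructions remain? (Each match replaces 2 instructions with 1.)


Each match removes 1 instructions.
Total removed = 16 * 1 = 16
Remaining = 57 - 16 = 41

41


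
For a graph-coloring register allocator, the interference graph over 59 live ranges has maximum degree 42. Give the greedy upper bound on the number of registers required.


Greedy coloring never needs more than (max_degree + 1) colors: when coloring a vertex, at most max_degree neighbors are already colored.
Upper bound = 42 + 1 = 43

43


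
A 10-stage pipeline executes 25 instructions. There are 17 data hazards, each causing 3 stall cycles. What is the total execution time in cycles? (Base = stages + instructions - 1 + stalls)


Base cycles = 10 + 25 - 1 = 34
Total stalls = 17 * 3 = 51
Total = 34 + 51 = 85

85


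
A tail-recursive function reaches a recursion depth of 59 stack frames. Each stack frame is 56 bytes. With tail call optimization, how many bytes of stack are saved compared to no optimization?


Without TCO: 59 * 56 = 3304 bytes
With TCO: reuse 1 frame = 56 bytes
Savings = 3304 - 56 = 3248

3248


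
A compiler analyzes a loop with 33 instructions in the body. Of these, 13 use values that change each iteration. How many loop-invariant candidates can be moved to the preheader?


Invariant candidates = total - loop-dependent
= 33 - 13 = 20

20


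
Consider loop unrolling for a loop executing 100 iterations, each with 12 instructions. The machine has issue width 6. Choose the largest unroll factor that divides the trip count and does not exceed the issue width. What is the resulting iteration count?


Largest divisor of 100 <= 6 is 5
New iterations = 100 / 5 = 20

20


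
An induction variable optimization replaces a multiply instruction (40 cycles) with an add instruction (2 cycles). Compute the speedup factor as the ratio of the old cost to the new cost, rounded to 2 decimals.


Ratio = mult_cost / add_cost = 40 / 2 = 20.0

20.0


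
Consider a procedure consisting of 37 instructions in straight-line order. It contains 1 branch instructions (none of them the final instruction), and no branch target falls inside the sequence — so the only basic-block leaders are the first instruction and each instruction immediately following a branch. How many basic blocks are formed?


With no in-sequence branch targets, the leaders are the first instruction plus the instruction after each branch.
Number of basic blocks = branches + 1
= 1 + 1 = 2

2


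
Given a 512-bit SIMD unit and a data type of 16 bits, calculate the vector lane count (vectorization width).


Width = SIMD bits / data type bits
= 512 / 16 = 32

32


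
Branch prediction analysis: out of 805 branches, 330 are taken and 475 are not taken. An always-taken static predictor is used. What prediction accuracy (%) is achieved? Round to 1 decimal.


Predictor: always-taken
Correct predictions = 330
Accuracy = 330 / 805 * 100 = 41.0%

41.0


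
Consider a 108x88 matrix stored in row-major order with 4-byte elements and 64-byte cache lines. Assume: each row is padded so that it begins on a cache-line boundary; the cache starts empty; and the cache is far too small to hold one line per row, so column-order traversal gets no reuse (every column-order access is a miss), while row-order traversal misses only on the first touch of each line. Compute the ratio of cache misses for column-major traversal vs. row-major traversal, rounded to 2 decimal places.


Each row occupies 88 * 4 = 352 bytes and starts on a line boundary, so it spans ceil(352 / 64) = 6 cache lines.
Row-major traversal misses (one per line touched): 108 * ceil(88 * 4 / 64) = 648
Column-major traversal misses (no reuse, every access misses): 108 * 88 = 9504
Ratio = 9504 / 648 = 14.67

14.67


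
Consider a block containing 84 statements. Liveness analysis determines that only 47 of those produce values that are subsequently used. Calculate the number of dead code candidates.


Dead code = total statements - live definitions
= 84 - 47 = 37

37


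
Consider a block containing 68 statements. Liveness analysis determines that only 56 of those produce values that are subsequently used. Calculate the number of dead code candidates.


Dead code = total statements - live definitions
= 68 - 56 = 12

12


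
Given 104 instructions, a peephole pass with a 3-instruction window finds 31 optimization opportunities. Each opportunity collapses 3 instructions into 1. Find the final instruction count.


Each match removes 2 instructions.
Total removed = 31 * 2 = 62
Remaining = 104 - 62 = 42

42


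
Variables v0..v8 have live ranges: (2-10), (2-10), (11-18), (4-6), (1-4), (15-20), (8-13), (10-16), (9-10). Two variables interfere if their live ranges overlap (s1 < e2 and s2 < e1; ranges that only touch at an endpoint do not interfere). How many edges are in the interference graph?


Check all pairs for overlapping intervals.
Two intervals (s1,e1) and (s2,e2) overlap if s1 < e2 and s2 < e1.
v0 (2-10) vs v1..v8: overlaps v1, v3, v4, v6, v8 -> 5
v1 (2-10) vs v2..v8: overlaps v3, v4, v6, v8 -> 4
v2 (11-18) vs v3..v8: overlaps v5, v6, v7 -> 3
v3 (4-6) vs v4..v8: overlaps none -> 0
v4 (1-4) vs v5..v8: overlaps none -> 0
v5 (15-20) vs v6..v8: overlaps v7 -> 1
v6 (8-13) vs v7..v8: overlaps v7, v8 -> 2
v7 (10-16) vs v8: overlaps none -> 0
Total overlapping pairs = 5 + 4 + 3 + 0 + 0 + 1 + 2 + 0 = 15

15


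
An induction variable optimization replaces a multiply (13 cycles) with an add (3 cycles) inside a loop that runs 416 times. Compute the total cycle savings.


Per-iteration saving = 13 - 3 = 10
Total saved = 416 * 10 = 4160

4160


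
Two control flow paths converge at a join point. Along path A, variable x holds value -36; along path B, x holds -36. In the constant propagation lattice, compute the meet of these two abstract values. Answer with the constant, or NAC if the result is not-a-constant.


Meet operation: if both paths give the same constant, result is that constant; if they differ, result is NAC (not-a-constant).
Path A: -36, Path B: -36 -> equal
Result: constant -> -36

-36


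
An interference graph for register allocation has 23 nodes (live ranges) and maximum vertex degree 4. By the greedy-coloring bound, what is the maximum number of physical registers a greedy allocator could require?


Greedy coloring never needs more than (max_degree + 1) colors: when coloring a vertex, at most max_degree neighbors are already colored.
Upper bound = 4 + 1 = 5

5


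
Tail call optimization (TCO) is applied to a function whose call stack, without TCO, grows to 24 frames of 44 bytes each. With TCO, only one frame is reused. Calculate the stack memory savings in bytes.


Without TCO: 24 * 44 = 1056 bytes
With TCO: reuse 1 frame = 44 bytes
Savings = 1056 - 44 = 1012

1012


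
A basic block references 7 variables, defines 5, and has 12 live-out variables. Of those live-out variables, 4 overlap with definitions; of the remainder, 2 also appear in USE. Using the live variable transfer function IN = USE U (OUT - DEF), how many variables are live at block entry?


OUT - DEF: 12 - 4 = 8
|IN| = |USE| + |OUT - DEF| - |USE ∩ (OUT - DEF)| = 7 + 8 - 2 = 13

13


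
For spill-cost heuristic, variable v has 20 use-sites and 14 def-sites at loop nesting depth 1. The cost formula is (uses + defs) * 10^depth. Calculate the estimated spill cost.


uses + defs = 20 + 14 = 34
10^1 = 10
Spill cost = 34 * 10 = 340

340


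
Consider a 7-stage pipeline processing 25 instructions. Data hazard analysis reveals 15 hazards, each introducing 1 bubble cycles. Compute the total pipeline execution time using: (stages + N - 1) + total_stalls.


Base cycles = 7 + 25 - 1 = 31
Total stalls = 15 * 1 = 15
Total = 31 + 15 = 46

46


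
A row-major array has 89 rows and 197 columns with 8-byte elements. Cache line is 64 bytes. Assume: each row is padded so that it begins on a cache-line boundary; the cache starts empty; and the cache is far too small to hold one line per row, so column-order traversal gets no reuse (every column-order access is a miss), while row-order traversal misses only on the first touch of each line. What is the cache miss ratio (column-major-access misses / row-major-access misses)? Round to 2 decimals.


Each row occupies 197 * 8 = 1576 bytes and starts on a line boundary, so it spans ceil(1576 / 64) = 25 cache lines.
Row-major traversal misses (one per line touched): 89 * ceil(197 * 8 / 64) = 2225
Column-major traversal misses (no reuse, every access misses): 89 * 197 = 17533
Ratio = 17533 / 2225 = 7.88

7.88
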